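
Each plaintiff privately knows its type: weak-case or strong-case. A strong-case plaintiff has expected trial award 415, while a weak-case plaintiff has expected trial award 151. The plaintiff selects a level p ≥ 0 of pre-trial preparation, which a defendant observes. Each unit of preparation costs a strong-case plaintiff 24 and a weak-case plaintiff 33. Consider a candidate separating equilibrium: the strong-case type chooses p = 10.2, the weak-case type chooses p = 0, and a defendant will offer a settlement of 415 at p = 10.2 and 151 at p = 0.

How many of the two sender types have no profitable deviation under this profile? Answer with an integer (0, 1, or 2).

Weak-case type: stay at 0 → 151; mimic → 415 − 33 × 10.2 = 78.4. IC holds (151 ≥ 78.4).
Strong-case type: signal → 415 − 24 × 10.2 = 170.2; deviate to 0 → 151. IC holds (170.2 ≥ 151).
2 of 2 constraints hold, so this is a separating equilibrium.

2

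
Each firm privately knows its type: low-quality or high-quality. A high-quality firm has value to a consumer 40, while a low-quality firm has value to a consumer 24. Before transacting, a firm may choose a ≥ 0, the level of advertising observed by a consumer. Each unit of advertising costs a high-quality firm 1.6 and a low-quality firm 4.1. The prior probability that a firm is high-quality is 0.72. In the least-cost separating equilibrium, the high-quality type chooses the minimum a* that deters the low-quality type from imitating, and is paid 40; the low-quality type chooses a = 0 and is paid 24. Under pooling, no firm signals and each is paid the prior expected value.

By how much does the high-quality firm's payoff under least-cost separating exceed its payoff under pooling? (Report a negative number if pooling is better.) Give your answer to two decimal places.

Least-cost separating signal: a* solves 24 = 40 − 4.1·a*, so a* = (40 − 24)/4.1 ≈ 3.9024.
High-quality type's separating payoff: 40 − 1.6 × a* = 40 − 1.6 × (40 − 24)/4.1 = 40 − 25.6/4.1 ≈ 33.7561.
Pooling payoff: 0.72 × 40 + 0.28 × 24 = 35.52.
Difference: 33.7561 − 35.52 = -1.7639, i.e. -1.76 to two decimal places.
The high-quality type would prefer the pooling outcome.

-1.76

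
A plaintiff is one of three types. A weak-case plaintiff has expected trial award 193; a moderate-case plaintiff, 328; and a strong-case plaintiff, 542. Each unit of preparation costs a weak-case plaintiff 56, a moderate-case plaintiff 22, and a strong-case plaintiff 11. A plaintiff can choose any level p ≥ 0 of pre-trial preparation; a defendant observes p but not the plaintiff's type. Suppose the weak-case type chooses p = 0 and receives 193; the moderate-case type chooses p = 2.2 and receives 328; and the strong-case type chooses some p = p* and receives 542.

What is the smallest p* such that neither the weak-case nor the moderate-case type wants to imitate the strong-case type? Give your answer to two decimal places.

11.93

Weak-case type (on-path payoff 193) won't mimic when 193 ≥ 542 − 56·p*, i.e. p* ≥ 6.23.
Moderate-case type (on-path payoff 328 − 22×2.2 = 279.6) won't mimic when 279.6 ≥ 542 − 22·p*, i.e. p* ≥ 11.93.
Both must hold, so p* = max(6.23, 11.93) = 11.93. The moderate-case type's constraint binds.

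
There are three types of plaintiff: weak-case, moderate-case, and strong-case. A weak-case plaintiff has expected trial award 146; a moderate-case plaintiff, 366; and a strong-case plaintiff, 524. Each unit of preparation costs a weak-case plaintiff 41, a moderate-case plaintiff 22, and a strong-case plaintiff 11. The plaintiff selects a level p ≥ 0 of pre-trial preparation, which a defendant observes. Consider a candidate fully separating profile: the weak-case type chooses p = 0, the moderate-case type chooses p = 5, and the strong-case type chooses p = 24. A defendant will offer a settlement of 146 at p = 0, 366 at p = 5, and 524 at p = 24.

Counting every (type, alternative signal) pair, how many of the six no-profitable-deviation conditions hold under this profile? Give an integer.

4

Weak-case (own payoff 146): to p=5 gives 366 − 41×5 = 161 → profitable ✗; to p=24 gives 524 − 41×24 = -460 → no gain ✓.
Strong-case (own payoff 524 − 11×24 = 260): to p=0 gives 146 → no gain ✓; to p=5 gives 366 − 11×5 = 311 → profitable ✗.
Moderate-case (own payoff 366 − 22×5 = 256): to p=0 gives 146 → no gain ✓; to p=24 gives 524 − 22×24 = -4 → no gain ✓.
4 of the 6 constraints hold; not an equilibrium.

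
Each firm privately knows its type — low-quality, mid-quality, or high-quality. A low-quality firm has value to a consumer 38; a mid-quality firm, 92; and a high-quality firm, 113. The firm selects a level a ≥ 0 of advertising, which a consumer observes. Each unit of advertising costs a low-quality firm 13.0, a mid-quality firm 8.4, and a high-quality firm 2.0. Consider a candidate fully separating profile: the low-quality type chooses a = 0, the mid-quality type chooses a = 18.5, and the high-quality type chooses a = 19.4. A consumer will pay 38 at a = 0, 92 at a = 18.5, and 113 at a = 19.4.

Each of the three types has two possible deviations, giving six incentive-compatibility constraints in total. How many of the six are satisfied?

Low-quality (own payoff 38): to a=18.5 gives 92 − 13.0×18.5 = -148.5 → no gain ✓; to a=19.4 gives 113 − 13.0×19.4 = -139.2 → no gain ✓.
Mid-quality (own payoff 92 − 8.4×18.5 = -63.4): to a=0 gives 38 → profitable ✗; to a=19.4 gives 113 − 8.4×19.4 = -49.96 → profitable ✗.
High-quality (own payoff 113 − 2.0×19.4 = 74.2): to a=0 gives 38 → no gain ✓; to a=18.5 gives 92 − 2.0×18.5 = 55 → no gain ✓.
4 of the 6 constraints hold; not an equilibrium.

4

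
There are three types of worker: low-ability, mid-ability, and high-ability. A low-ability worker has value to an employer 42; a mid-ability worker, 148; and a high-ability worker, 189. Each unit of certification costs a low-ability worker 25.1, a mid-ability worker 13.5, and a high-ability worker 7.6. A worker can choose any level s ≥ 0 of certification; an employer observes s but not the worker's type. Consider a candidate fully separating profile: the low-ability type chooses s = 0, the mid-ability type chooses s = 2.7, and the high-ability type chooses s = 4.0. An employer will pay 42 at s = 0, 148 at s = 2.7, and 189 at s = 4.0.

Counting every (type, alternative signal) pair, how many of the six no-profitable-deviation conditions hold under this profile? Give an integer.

Low-ability (own payoff 42): to s=2.7 gives 148 − 25.1×2.7 = 80.23 → profitable ✗; to s=4.0 gives 189 − 25.1×4.0 = 88.6 → profitable ✗.
High-ability (own payoff 189 − 7.6×4.0 = 158.6): to s=0 gives 42 → no gain ✓; to s=2.7 gives 148 − 7.6×2.7 = 127.48 → no gain ✓.
Mid-ability (own payoff 148 − 13.5×2.7 = 111.55): to s=0 gives 42 → no gain ✓; to s=4.0 gives 189 − 13.5×4.0 = 135 → profitable ✗.
3 of the 6 constraints hold; not an equilibrium.

3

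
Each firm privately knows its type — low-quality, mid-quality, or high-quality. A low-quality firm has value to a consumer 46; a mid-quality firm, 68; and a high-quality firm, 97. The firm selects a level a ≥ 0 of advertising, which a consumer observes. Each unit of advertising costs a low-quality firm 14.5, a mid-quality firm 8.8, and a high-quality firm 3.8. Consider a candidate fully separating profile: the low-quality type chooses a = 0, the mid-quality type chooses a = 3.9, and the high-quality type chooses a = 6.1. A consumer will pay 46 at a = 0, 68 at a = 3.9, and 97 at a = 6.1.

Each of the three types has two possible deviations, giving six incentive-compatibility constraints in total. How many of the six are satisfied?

Low-quality (own payoff 46): to a=3.9 gives 68 − 14.5×3.9 = 11.45 → no gain ✓; to a=6.1 gives 97 − 14.5×6.1 = 8.55 → no gain ✓.
High-quality (own payoff 97 − 3.8×6.1 = 73.82): to a=0 gives 46 → no gain ✓; to a=3.9 gives 68 − 3.8×3.9 = 53.18 → no gain ✓.
Mid-quality (own payoff 68 − 8.8×3.9 = 33.68): to a=0 gives 46 → profitable ✗; to a=6.1 gives 97 − 8.8×6.1 = 43.32 → profitable ✗.
4 of the 6 constraints hold; not an equilibrium.

4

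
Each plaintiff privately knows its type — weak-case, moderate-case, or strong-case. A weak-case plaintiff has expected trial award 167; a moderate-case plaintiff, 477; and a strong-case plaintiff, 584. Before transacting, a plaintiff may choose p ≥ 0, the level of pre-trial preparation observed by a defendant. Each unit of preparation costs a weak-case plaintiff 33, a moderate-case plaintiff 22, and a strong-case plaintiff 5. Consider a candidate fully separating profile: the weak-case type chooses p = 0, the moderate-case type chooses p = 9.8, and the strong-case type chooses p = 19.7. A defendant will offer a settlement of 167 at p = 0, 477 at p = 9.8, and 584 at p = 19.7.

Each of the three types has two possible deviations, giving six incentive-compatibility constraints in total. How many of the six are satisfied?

6

Weak-case (own payoff 167): to p=9.8 gives 477 − 33×9.8 = 153.6 → no gain ✓; to p=19.7 gives 584 − 33×19.7 = -66.1 → no gain ✓.
Moderate-case (own payoff 477 − 22×9.8 = 261.4): to p=0 gives 167 → no gain ✓; to p=19.7 gives 584 − 22×19.7 = 150.6 → no gain ✓.
Strong-case (own payoff 584 − 5×19.7 = 485.5): to p=0 gives 167 → no gain ✓; to p=9.8 gives 477 − 5×9.8 = 428 → no gain ✓.
6 of the 6 constraints hold; this profile is a separating equilibrium.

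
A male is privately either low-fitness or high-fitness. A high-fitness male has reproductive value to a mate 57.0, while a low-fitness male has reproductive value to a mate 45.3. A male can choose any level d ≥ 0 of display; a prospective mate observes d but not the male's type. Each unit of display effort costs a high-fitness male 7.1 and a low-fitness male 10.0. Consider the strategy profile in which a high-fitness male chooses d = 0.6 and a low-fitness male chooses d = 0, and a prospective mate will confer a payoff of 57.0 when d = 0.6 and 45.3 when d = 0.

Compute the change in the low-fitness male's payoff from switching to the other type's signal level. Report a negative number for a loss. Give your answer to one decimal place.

Playing d = 0 the low-fitness male receives 45.3.
Deviating to d = 0.6 brings payment 57.0 at cost 10.0 × 0.6 = 6, netting 51.
Gain from deviating: 51 − 45.3 = 5.7.
The gain is positive, so the low-fitness type's incentive-compatibility constraint is violated — this profile is not a separating equilibrium.

5.7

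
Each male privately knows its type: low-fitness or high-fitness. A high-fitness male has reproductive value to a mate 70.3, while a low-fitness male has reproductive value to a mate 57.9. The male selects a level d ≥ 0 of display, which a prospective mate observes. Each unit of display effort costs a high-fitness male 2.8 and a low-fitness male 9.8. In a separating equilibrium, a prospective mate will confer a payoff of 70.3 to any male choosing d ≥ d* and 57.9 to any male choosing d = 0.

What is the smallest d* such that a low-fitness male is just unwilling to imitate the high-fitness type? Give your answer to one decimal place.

A low-fitness male choosing d = 0 receives 57.9.
Imitating at d* instead would pay 70.3 at cost 9.8·d*, netting 70.3 − 9.8·d*.
Indifference: 57.9 = 70.3 − 9.8·d*, so d* = (70.3 − 57.9) / 9.8 ≈ 1.3.
This is the low-fitness type's binding incentive-compatibility constraint; any d ≥ 1.3 sustains separation on that side.

1.3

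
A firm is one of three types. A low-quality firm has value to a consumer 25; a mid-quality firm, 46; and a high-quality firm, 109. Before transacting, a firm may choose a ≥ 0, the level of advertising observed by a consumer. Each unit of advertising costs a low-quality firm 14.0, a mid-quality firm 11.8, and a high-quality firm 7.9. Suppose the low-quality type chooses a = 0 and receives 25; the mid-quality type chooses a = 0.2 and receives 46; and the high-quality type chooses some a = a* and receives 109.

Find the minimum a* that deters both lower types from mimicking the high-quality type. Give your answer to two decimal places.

6.00

Mid-quality type (on-path payoff 46 − 11.8×0.2 = 43.64) won't mimic when 43.64 ≥ 109 − 11.8·a*, i.e. a* ≥ 5.54.
Low-quality type (on-path payoff 25) won't mimic when 25 ≥ 109 − 14.0·a*, i.e. a* ≥ 6.00.
Both must hold, so a* = max(6.00, 5.54) = 6.00. The low-quality type's constraint binds.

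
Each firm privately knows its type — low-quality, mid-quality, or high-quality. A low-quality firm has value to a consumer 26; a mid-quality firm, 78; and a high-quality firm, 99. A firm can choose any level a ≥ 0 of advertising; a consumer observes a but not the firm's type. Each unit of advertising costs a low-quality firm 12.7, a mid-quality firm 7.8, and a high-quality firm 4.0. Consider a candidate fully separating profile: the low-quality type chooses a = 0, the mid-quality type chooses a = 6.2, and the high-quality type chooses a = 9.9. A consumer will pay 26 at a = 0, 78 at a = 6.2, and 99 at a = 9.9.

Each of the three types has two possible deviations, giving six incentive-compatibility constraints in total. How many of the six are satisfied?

6

Low-quality (own payoff 26): to a=6.2 gives 78 − 12.7×6.2 = -0.74 → no gain ✓; to a=9.9 gives 99 − 12.7×9.9 = -26.73 → no gain ✓.
Mid-quality (own payoff 78 − 7.8×6.2 = 29.64): to a=0 gives 26 → no gain ✓; to a=9.9 gives 99 − 7.8×9.9 = 21.78 → no gain ✓.
High-quality (own payoff 99 − 4.0×9.9 = 59.4): to a=0 gives 26 → no gain ✓; to a=6.2 gives 78 − 4.0×6.2 = 53.2 → no gain ✓.
6 of the 6 constraints hold; this profile is a separating equilibrium.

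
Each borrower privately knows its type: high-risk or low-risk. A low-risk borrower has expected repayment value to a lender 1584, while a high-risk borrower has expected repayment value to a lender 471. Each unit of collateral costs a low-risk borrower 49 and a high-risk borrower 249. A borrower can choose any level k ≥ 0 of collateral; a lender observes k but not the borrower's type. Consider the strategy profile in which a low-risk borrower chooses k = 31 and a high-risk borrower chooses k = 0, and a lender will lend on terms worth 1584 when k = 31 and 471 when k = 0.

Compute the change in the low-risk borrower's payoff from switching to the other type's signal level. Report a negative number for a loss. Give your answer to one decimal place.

406.0

Playing k = 31 the low-risk borrower receives 1584 − 49 × 31 = 65.
Deviating to k = 0 yields 471 instead.
Gain from deviating: 471 − 65 = 406.0.
The gain is positive, so the low-risk type's incentive-compatibility constraint is violated — this profile is not a separating equilibrium.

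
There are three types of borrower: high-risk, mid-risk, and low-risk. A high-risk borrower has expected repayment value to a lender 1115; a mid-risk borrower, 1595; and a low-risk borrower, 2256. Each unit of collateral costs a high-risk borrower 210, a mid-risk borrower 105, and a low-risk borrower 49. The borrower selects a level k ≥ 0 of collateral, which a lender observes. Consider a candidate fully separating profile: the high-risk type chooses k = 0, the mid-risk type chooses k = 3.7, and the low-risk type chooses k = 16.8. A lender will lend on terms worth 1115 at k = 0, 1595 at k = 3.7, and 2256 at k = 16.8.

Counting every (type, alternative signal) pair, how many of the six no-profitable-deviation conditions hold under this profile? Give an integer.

6

Mid-risk (own payoff 1595 − 105×3.7 = 1206.5): to k=0 gives 1115 → no gain ✓; to k=16.8 gives 2256 − 105×16.8 = 492 → no gain ✓.
High-risk (own payoff 1115): to k=3.7 gives 1595 − 210×3.7 = 818 → no gain ✓; to k=16.8 gives 2256 − 210×16.8 = -1272 → no gain ✓.
Low-risk (own payoff 2256 − 49×16.8 = 1432.8): to k=0 gives 1115 → no gain ✓; to k=3.7 gives 1595 − 49×3.7 = 1413.7 → no gain ✓.
6 of the 6 constraints hold; this profile is a separating equilibrium.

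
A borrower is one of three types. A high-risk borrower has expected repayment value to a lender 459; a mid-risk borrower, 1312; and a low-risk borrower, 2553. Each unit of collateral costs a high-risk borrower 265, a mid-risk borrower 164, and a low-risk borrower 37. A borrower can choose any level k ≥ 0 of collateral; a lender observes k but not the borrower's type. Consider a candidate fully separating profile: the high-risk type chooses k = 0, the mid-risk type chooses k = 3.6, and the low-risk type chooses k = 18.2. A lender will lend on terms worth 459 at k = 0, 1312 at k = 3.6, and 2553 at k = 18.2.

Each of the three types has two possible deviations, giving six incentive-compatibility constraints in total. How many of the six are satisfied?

High-risk (own payoff 459): to k=3.6 gives 1312 − 265×3.6 = 358 → no gain ✓; to k=18.2 gives 2553 − 265×18.2 = -2270 → no gain ✓.
Mid-risk (own payoff 1312 − 164×3.6 = 721.6): to k=0 gives 459 → no gain ✓; to k=18.2 gives 2553 − 164×18.2 = -431.8 → no gain ✓.
Low-risk (own payoff 2553 − 37×18.2 = 1879.6): to k=0 gives 459 → no gain ✓; to k=3.6 gives 1312 − 37×3.6 = 1178.8 → no gain ✓.
6 of the 6 constraints hold; this profile is a separating equilibrium.

6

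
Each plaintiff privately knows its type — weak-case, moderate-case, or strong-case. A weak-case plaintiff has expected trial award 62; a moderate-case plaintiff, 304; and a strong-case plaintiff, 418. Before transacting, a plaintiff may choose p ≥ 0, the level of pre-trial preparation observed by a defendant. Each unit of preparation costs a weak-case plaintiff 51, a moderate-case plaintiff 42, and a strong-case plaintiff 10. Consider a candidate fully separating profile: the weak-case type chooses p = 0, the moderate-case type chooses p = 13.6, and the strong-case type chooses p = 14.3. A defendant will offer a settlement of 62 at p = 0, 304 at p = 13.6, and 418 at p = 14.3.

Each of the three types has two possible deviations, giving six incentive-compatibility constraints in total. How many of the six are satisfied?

4

Strong-case (own payoff 418 − 10×14.3 = 275): to p=0 gives 62 → no gain ✓; to p=13.6 gives 304 − 10×13.6 = 168 → no gain ✓.
Weak-case (own payoff 62): to p=13.6 gives 304 − 51×13.6 = -389.6 → no gain ✓; to p=14.3 gives 418 − 51×14.3 = -311.3 → no gain ✓.
Moderate-case (own payoff 304 − 42×13.6 = -267.2): to p=0 gives 62 → profitable ✗; to p=14.3 gives 418 − 42×14.3 = -182.6 → profitable ✗.
4 of the 6 constraints hold; not an equilibrium.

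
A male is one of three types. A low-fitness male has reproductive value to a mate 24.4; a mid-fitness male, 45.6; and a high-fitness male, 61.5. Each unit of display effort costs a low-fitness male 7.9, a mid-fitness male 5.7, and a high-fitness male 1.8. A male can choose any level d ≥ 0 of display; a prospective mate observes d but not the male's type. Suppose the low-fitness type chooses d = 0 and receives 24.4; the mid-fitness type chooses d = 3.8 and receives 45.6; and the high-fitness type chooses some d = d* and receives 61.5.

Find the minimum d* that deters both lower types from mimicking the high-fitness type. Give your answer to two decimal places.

Low-fitness type (on-path payoff 24.4) won't mimic when 24.4 ≥ 61.5 − 7.9·d*, i.e. d* ≥ 4.70.
Mid-fitness type (on-path payoff 45.6 − 5.7×3.8 = 23.94) won't mimic when 23.94 ≥ 61.5 − 5.7·d*, i.e. d* ≥ 6.59.
Both must hold, so d* = max(4.70, 6.59) = 6.59. The mid-fitness type's constraint binds.

6.59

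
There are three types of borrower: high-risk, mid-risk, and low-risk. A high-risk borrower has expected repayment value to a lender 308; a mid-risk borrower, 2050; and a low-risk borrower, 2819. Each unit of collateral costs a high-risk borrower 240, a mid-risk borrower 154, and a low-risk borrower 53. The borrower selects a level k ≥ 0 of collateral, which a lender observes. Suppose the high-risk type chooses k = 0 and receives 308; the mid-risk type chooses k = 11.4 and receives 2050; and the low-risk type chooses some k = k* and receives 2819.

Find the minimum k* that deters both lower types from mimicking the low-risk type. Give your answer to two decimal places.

16.39

High-risk type (on-path payoff 308) won't mimic when 308 ≥ 2819 − 240·k*, i.e. k* ≥ 10.46.
Mid-risk type (on-path payoff 2050 − 154×11.4 = 294.4) won't mimic when 294.4 ≥ 2819 − 154·k*, i.e. k* ≥ 16.39.
Both must hold, so k* = max(10.46, 16.39) = 16.39. The mid-risk type's constraint binds.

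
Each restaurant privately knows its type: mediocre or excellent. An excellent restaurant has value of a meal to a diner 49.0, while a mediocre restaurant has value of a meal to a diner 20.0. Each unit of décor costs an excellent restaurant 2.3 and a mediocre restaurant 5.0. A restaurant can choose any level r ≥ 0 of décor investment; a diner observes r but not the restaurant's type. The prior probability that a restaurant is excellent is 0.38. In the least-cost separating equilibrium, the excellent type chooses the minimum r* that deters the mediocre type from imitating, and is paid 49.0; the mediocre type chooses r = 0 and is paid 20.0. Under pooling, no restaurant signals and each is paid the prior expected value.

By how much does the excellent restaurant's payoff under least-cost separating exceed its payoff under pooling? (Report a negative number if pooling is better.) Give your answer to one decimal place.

Least-cost separating signal: r* solves 20.0 = 49.0 − 5.0·r*, so r* = (49.0 − 20.0)/5.0 = 5.8.
Excellent type's separating payoff: 49.0 − 2.3 × r* = 49.0 − 2.3 × (49.0 − 20.0)/5.0 = 49.0 − 66.7/5.0 = 35.66.
Pooling payoff: 0.38 × 49.0 + 0.62 × 20.0 = 31.02.
Difference: 35.66 − 31.02 = 4.64, i.e. 4.6 to one decimal place.
The excellent type prefers to separate.

4.6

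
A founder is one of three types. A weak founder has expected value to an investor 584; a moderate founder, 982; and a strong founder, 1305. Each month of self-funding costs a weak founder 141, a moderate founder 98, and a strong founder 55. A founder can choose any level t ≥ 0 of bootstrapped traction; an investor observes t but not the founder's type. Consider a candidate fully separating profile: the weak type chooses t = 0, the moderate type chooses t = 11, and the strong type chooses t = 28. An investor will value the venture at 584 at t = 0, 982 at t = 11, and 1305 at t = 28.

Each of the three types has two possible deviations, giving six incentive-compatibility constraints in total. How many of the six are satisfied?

3

Weak (own payoff 584): to t=11 gives 982 − 141×11 = -569 → no gain ✓; to t=28 gives 1305 − 141×28 = -2643 → no gain ✓.
Strong (own payoff 1305 − 55×28 = -235): to t=0 gives 584 → profitable ✗; to t=11 gives 982 − 55×11 = 377 → profitable ✗.
Moderate (own payoff 982 − 98×11 = -96): to t=0 gives 584 → profitable ✗; to t=28 gives 1305 − 98×28 = -1439 → no gain ✓.
3 of the 6 constraints hold; not an equilibrium.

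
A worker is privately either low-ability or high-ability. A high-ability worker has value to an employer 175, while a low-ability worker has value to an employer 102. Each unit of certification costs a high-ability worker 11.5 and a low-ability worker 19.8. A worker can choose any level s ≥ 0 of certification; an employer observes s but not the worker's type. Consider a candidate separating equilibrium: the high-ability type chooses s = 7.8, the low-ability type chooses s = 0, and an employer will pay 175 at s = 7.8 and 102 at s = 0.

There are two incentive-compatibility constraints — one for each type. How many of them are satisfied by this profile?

Low-ability type: stay at 0 → 102; mimic → 175 − 19.8 × 7.8 = 20.56. IC holds (102 ≥ 20.56).
High-ability type: signal → 175 − 11.5 × 7.8 = 85.3; deviate to 0 → 102. IC fails (85.3 < 102).
1 of 2 constraints hold, so this profile is not an equilibrium.

1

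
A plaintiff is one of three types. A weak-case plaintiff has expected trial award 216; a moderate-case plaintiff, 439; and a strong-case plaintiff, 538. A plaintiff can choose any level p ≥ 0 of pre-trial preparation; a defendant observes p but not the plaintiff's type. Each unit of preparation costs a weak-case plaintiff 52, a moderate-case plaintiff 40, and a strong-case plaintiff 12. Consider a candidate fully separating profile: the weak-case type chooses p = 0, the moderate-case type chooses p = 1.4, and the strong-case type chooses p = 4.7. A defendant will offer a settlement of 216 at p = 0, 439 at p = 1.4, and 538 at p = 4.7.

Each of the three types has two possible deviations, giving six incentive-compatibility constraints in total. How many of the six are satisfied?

Weak-case (own payoff 216): to p=1.4 gives 439 − 52×1.4 = 366.2 → profitable ✗; to p=4.7 gives 538 − 52×4.7 = 293.6 → profitable ✗.
Strong-case (own payoff 538 − 12×4.7 = 481.6): to p=0 gives 216 → no gain ✓; to p=1.4 gives 439 − 12×1.4 = 422.2 → no gain ✓.
Moderate-case (own payoff 439 − 40×1.4 = 383): to p=0 gives 216 → no gain ✓; to p=4.7 gives 538 − 40×4.7 = 350 → no gain ✓.
4 of the 6 constraints hold; not an equilibrium.

4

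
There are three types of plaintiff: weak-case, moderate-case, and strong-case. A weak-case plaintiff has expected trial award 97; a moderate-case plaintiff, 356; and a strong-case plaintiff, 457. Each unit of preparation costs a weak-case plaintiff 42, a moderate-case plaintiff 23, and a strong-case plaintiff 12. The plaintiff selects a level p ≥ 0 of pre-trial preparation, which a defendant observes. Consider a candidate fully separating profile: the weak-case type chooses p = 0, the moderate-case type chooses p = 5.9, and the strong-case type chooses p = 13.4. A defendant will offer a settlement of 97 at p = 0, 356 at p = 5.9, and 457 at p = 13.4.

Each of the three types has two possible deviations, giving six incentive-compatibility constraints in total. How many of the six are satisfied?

Weak-case (own payoff 97): to p=5.9 gives 356 − 42×5.9 = 108.2 → profitable ✗; to p=13.4 gives 457 − 42×13.4 = -105.8 → no gain ✓.
Strong-case (own payoff 457 − 12×13.4 = 296.2): to p=0 gives 97 → no gain ✓; to p=5.9 gives 356 − 12×5.9 = 285.2 → no gain ✓.
Moderate-case (own payoff 356 − 23×5.9 = 220.3): to p=0 gives 97 → no gain ✓; to p=13.4 gives 457 − 23×13.4 = 148.8 → no gain ✓.
5 of the 6 constraints hold; not an equilibrium.

5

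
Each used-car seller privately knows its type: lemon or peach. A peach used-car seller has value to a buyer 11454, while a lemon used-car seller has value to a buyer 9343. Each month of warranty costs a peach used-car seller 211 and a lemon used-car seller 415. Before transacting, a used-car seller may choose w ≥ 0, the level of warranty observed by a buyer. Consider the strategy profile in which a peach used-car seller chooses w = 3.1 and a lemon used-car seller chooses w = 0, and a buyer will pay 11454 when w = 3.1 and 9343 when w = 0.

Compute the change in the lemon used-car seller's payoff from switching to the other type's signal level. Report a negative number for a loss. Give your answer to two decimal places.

Playing w = 0 the lemon used-car seller receives 9343.
Deviating to w = 3.1 brings payment 11454 at cost 415 × 3.1 = 1286.5, netting 10167.5.
Gain from deviating: 10167.5 − 9343 = 824.50.
The gain is positive, so the lemon type's incentive-compatibility constraint is violated — this profile is not a separating equilibrium.

824.50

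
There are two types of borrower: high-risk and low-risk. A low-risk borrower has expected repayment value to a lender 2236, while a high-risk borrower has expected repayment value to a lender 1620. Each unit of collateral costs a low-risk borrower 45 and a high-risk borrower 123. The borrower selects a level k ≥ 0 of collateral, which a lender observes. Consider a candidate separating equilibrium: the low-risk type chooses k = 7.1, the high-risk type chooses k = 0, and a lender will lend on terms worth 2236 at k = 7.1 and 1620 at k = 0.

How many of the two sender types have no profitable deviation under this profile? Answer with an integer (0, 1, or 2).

High-risk type: stay at 0 → 1620; mimic → 2236 − 123 × 7.1 = 1362.7. IC holds (1620 ≥ 1362.7).
Low-risk type: signal → 2236 − 45 × 7.1 = 1916.5; deviate to 0 → 1620. IC holds (1916.5 ≥ 1620).
2 of 2 constraints hold, so this is a separating equilibrium.

2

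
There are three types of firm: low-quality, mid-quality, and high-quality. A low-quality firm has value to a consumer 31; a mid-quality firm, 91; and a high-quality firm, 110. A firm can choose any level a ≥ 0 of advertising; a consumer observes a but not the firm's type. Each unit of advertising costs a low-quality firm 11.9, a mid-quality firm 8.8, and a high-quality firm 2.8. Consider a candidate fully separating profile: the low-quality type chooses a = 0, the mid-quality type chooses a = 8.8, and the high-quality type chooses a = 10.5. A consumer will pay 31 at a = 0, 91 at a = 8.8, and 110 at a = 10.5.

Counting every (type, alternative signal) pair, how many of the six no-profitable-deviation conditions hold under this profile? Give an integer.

4

High-quality (own payoff 110 − 2.8×10.5 = 80.6): to a=0 gives 31 → no gain ✓; to a=8.8 gives 91 − 2.8×8.8 = 66.36 → no gain ✓.
Low-quality (own payoff 31): to a=8.8 gives 91 − 11.9×8.8 = -13.72 → no gain ✓; to a=10.5 gives 110 − 11.9×10.5 = -14.95 → no gain ✓.
Mid-quality (own payoff 91 − 8.8×8.8 = 13.56): to a=0 gives 31 → profitable ✗; to a=10.5 gives 110 − 8.8×10.5 = 17.6 → profitable ✗.
4 of the 6 constraints hold; not an equilibrium.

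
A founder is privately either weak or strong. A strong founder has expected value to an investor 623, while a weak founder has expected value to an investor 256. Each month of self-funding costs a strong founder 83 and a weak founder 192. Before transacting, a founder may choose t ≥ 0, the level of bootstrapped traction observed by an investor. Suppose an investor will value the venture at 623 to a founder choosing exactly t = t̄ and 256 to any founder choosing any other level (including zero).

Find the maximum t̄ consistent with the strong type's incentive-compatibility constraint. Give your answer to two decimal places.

Choosing t̄ yields the strong type 623 − 83·t̄; choosing zero yields 256.
The strong type is indifferent at 623 − 83·t̄ = 256, i.e. t̄ = (623 − 256) / 83 ≈ 4.42.
For any t̄ above 4.42 the strong type would rather pool at zero, so separation collapses.

4.42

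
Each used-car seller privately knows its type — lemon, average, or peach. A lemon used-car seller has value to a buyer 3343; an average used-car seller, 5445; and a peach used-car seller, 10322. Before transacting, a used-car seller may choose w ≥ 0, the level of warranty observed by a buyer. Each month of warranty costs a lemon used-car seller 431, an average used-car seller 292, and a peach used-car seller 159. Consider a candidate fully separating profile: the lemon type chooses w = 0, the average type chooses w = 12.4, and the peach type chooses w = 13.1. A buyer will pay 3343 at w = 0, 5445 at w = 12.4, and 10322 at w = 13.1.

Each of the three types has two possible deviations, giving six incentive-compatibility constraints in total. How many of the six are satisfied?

Lemon (own payoff 3343): to w=12.4 gives 5445 − 431×12.4 = 100.6 → no gain ✓; to w=13.1 gives 10322 − 431×13.1 = 4675.9 → profitable ✗.
Peach (own payoff 10322 − 159×13.1 = 8239.1): to w=0 gives 3343 → no gain ✓; to w=12.4 gives 5445 − 159×12.4 = 3473.4 → no gain ✓.
Average (own payoff 5445 − 292×12.4 = 1824.2): to w=0 gives 3343 → profitable ✗; to w=13.1 gives 10322 − 292×13.1 = 6496.8 → profitable ✗.
3 of the 6 constraints hold; not an equilibrium.

3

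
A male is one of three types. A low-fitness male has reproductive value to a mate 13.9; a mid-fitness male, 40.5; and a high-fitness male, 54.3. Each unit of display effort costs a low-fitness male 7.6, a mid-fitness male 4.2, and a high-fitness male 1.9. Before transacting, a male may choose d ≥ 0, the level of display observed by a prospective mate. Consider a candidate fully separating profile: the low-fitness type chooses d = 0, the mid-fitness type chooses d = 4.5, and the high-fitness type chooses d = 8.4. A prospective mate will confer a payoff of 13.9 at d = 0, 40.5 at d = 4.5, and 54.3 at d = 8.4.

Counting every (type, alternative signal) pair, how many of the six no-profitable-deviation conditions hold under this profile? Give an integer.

6

Mid-fitness (own payoff 40.5 − 4.2×4.5 = 21.6): to d=0 gives 13.9 → no gain ✓; to d=8.4 gives 54.3 − 4.2×8.4 = 19.02 → no gain ✓.
Low-fitness (own payoff 13.9): to d=4.5 gives 40.5 − 7.6×4.5 = 6.3 → no gain ✓; to d=8.4 gives 54.3 − 7.6×8.4 = -9.54 → no gain ✓.
High-fitness (own payoff 54.3 − 1.9×8.4 = 38.34): to d=0 gives 13.9 → no gain ✓; to d=4.5 gives 40.5 − 1.9×4.5 = 31.95 → no gain ✓.
6 of the 6 constraints hold; this profile is a separating equilibrium.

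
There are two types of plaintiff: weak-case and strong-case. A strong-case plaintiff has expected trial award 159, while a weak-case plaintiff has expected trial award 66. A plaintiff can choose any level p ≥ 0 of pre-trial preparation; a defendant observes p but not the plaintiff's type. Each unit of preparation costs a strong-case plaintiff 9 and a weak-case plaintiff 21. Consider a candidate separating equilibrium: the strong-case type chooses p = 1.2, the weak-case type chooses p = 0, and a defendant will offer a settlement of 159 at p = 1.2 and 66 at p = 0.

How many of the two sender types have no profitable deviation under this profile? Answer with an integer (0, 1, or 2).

1

Weak-case type: stay at 0 → 66; mimic → 159 − 21 × 1.2 = 133.8. IC fails (66 < 133.8).
Strong-case type: signal → 159 − 9 × 1.2 = 148.2; deviate to 0 → 66. IC holds (148.2 ≥ 66).
1 of 2 constraints hold, so this profile is not an equilibrium.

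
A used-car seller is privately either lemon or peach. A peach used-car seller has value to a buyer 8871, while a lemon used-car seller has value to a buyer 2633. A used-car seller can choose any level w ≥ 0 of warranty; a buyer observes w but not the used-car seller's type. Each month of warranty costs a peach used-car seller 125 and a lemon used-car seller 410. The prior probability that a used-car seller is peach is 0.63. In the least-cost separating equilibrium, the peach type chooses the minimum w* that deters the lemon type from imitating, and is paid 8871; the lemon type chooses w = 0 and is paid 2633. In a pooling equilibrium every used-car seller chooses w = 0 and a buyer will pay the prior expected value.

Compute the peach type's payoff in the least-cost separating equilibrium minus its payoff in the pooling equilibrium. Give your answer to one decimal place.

406.2

Least-cost separating signal: w* solves 2633 = 8871 − 410·w*, so w* = (8871 − 2633)/410 ≈ 15.2146.
Peach type's separating payoff: 8871 − 125 × w* = 8871 − 125 × (8871 − 2633)/410 = 8871 − 779750/410 ≈ 6969.171.
Pooling payoff: 0.63 × 8871 + 0.37 × 2633 = 6562.94.
Difference: 6969.171 − 6562.94 = 406.231, i.e. 406.2 to one decimal place.
The peach type prefers to separate.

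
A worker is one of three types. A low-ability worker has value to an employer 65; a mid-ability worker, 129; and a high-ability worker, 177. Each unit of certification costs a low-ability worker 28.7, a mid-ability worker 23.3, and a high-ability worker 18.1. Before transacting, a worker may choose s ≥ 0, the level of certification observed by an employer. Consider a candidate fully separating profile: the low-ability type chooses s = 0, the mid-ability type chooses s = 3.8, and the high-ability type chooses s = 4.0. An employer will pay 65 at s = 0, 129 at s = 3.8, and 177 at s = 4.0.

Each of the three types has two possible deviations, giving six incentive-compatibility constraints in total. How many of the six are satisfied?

4

High-ability (own payoff 177 − 18.1×4.0 = 104.6): to s=0 gives 65 → no gain ✓; to s=3.8 gives 129 − 18.1×3.8 = 60.22 → no gain ✓.
Mid-ability (own payoff 129 − 23.3×3.8 = 40.46): to s=0 gives 65 → profitable ✗; to s=4.0 gives 177 − 23.3×4.0 = 83.8 → profitable ✗.
Low-ability (own payoff 65): to s=3.8 gives 129 − 28.7×3.8 = 19.94 → no gain ✓; to s=4.0 gives 177 − 28.7×4.0 = 62.2 → no gain ✓.
4 of the 6 constraints hold; not an equilibrium.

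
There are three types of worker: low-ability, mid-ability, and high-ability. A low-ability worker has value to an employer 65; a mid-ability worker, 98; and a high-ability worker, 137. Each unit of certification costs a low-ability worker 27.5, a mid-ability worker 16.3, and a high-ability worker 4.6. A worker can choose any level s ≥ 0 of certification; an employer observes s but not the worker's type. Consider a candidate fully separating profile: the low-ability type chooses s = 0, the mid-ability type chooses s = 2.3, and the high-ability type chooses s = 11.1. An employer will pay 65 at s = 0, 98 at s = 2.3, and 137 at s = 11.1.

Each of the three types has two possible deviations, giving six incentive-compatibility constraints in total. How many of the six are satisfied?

4

Mid-ability (own payoff 98 − 16.3×2.3 = 60.51): to s=0 gives 65 → profitable ✗; to s=11.1 gives 137 − 16.3×11.1 = -43.93 → no gain ✓.
Low-ability (own payoff 65): to s=2.3 gives 98 − 27.5×2.3 = 34.75 → no gain ✓; to s=11.1 gives 137 − 27.5×11.1 = -168.25 → no gain ✓.
High-ability (own payoff 137 − 4.6×11.1 = 85.94): to s=0 gives 65 → no gain ✓; to s=2.3 gives 98 − 4.6×2.3 = 87.42 → profitable ✗.
4 of the 6 constraints hold; not an equilibrium.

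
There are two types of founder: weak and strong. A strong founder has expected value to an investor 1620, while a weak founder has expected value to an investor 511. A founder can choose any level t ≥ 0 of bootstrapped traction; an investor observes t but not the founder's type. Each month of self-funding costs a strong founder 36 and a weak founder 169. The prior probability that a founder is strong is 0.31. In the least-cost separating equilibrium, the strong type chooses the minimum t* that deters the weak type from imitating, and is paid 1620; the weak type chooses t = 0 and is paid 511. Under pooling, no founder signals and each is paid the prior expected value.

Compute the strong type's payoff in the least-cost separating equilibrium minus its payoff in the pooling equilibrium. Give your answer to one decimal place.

Least-cost separating signal: t* solves 511 = 1620 − 169·t*, so t* = (1620 − 511)/169 ≈ 6.5621.
Strong type's separating payoff: 1620 − 36 × t* = 1620 − 36 × (1620 − 511)/169 = 1620 − 39924/169 ≈ 1383.763.
Pooling payoff: 0.31 × 1620 + 0.69 × 511 = 854.79.
Difference: 1383.763 − 854.79 = 528.973, i.e. 529.0 to one decimal place.
The strong type prefers to separate.

529.0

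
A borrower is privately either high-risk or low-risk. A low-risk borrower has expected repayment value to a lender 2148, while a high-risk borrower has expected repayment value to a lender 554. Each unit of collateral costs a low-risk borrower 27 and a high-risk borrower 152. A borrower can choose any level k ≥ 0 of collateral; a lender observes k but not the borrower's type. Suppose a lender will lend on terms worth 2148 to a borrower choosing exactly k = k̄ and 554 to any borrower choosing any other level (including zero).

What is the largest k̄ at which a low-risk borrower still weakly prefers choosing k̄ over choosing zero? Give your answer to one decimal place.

Choosing k̄ yields the low-risk type 2148 − 27·k̄; choosing zero yields 554.
The low-risk type is indifferent at 2148 − 27·k̄ = 554, i.e. k̄ = (2148 − 554) / 27 ≈ 59.0.
For any k̄ above 59.0 the low-risk type would rather pool at zero, so separation collapses.

59.0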